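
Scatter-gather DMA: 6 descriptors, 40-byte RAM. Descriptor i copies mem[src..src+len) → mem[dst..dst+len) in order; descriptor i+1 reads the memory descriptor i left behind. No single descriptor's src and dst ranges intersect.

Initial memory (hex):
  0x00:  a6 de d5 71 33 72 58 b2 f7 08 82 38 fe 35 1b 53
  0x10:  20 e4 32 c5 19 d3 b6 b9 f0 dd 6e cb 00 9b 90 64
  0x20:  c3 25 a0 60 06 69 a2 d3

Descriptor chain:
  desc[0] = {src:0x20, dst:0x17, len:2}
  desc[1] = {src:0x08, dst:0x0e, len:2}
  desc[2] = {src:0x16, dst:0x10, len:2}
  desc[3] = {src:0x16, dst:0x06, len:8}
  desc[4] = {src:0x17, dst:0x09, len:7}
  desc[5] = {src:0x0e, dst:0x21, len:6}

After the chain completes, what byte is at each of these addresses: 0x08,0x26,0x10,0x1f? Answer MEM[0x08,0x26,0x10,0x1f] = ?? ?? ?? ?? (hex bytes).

#0 dst[0x17+2] := {0xc3,0x25}
#1 dst[0x0e+2] := {0xf7,0x08}
#2 dst[0x10+2] := {0xb6,0xc3}
#3 dst[0x06+8] := {0xb6,0xc3,0x25,0xdd,0x6e,0xcb,0x00,0x9b}
#4 dst[0x09+7] := {0xc3,0x25,0xdd,0x6e,0xcb,0x00,0x9b}
#5 dst[0x21+6] := {0x00,0x9b,0xb6,0xc3,0x32,0xc5}
query mem[0x08]=0x25, mem[0x26]=0xc5, mem[0x10]=0xb6, mem[0x1f]=0x64

MEM[0x08,0x26,0x10,0x1f] = 25 c5 b6 64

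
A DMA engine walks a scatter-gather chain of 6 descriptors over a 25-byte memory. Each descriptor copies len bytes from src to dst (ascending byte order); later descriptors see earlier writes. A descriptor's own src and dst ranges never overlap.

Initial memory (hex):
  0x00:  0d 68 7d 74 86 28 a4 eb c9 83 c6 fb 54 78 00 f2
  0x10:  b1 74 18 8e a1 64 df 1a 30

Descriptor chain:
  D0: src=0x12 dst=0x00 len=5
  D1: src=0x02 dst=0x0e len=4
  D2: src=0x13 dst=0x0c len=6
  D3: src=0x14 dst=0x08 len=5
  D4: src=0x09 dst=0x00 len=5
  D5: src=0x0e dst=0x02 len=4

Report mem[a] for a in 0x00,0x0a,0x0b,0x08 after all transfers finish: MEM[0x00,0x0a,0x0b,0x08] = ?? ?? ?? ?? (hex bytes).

MEM[0x00,0x0a,0x0b,0x08] = 64 df 1a a1

#0 dst[0x00+5] := {0x18,0x8e,0xa1,0x64,0xdf}
#1 dst[0x0e+4] := {0xa1,0x64,0xdf,0x28}
#2 dst[0x0c+6] := {0x8e,0xa1,0x64,0xdf,0x1a,0x30}
#3 dst[0x08+5] := {0xa1,0x64,0xdf,0x1a,0x30}
#4 dst[0x00+5] := {0x64,0xdf,0x1a,0x30,0xa1}
#5 dst[0x02+4] := {0x64,0xdf,0x1a,0x30}
query mem[0x00]=0x64, mem[0x0a]=0xdf, mem[0x0b]=0x1a, mem[0x08]=0xa1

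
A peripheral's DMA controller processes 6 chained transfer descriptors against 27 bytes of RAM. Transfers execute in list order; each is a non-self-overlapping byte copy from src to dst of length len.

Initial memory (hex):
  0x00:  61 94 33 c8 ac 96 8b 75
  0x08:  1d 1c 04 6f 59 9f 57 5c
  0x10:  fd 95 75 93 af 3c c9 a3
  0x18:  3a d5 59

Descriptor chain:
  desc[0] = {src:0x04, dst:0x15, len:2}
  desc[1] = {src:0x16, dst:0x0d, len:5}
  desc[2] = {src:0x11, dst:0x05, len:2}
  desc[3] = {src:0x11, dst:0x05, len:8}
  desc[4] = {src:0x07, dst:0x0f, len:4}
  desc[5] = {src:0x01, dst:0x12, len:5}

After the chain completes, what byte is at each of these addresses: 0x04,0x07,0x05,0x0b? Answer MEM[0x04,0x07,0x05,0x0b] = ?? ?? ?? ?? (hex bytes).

[0] 0x04->0x15 len=2 : ac 96
[1] 0x16->0x0d len=5 : 96 a3 3a d5 59
[2] 0x11->0x05 len=2 : 59 75
[3] 0x11->0x05 len=8 : 59 75 93 af ac 96 a3 3a
[4] 0x07->0x0f len=4 : 93 af ac 96
[5] 0x01->0x12 len=5 : 94 33 c8 ac 59
query mem[0x04]=0xac, mem[0x07]=0x93, mem[0x05]=0x59, mem[0x0b]=0xa3

MEM[0x04,0x07,0x05,0x0b] = ac 93 59 a3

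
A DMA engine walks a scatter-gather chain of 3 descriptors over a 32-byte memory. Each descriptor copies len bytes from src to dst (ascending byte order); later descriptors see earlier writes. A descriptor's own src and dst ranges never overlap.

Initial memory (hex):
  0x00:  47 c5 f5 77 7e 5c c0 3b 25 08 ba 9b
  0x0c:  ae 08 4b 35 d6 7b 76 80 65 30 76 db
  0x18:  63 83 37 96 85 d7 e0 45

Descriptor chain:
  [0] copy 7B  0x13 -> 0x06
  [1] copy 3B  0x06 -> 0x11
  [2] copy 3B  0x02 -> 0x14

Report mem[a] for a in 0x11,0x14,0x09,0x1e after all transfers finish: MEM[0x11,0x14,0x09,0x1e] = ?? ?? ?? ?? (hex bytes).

MEM[0x11,0x14,0x09,0x1e] = 80 f5 76 e0

[0] 0x13->0x06 len=7 : 80 65 30 76 db 63 83
[1] 0x06->0x11 len=3 : 80 65 30
[2] 0x02->0x14 len=3 : f5 77 7e
query mem[0x11]=0x80, mem[0x14]=0xf5, mem[0x09]=0x76, mem[0x1e]=0xe0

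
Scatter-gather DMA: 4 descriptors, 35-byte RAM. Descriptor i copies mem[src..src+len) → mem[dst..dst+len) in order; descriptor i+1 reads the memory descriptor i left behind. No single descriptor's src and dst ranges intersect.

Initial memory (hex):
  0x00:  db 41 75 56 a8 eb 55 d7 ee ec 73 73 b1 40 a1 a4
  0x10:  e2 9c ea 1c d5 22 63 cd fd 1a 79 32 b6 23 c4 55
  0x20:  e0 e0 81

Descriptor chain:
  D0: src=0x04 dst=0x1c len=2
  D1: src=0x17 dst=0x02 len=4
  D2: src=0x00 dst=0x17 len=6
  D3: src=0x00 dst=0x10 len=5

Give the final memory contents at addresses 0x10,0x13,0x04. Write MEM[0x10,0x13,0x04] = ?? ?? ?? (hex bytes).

#0 dst[0x1c+2] := {0xa8,0xeb}
#1 dst[0x02+4] := {0xcd,0xfd,0x1a,0x79}
#2 dst[0x17+6] := {0xdb,0x41,0xcd,0xfd,0x1a,0x79}
#3 dst[0x10+5] := {0xdb,0x41,0xcd,0xfd,0x1a}
query mem[0x10]=0xdb, mem[0x13]=0xfd, mem[0x04]=0x1a

MEM[0x10,0x13,0x04] = db fd 1a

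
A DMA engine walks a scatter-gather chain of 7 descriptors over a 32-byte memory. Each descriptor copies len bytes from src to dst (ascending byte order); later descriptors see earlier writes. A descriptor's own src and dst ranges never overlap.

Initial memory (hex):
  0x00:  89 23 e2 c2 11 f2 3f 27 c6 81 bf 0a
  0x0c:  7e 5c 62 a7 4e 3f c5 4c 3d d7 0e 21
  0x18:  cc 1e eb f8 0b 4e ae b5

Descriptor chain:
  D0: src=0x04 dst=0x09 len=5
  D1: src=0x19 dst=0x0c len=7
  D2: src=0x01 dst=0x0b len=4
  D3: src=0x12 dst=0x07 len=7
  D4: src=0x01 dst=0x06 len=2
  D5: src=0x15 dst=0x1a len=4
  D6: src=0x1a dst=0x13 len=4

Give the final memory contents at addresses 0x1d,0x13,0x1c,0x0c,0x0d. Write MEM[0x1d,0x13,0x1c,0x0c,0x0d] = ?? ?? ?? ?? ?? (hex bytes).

D0: mem[0x09..0x0d] <- [11 f2 3f 27 c6]
D1: mem[0x0c..0x12] <- [1e eb f8 0b 4e ae b5]
D2: mem[0x0b..0x0e] <- [23 e2 c2 11]
D3: mem[0x07..0x0d] <- [b5 4c 3d d7 0e 21 cc]
D4: mem[0x06..0x07] <- [23 e2]
D5: mem[0x1a..0x1d] <- [d7 0e 21 cc]
D6: mem[0x13..0x16] <- [d7 0e 21 cc]
query mem[0x1d]=0xcc, mem[0x13]=0xd7, mem[0x1c]=0x21, mem[0x0c]=0x21, mem[0x0d]=0xcc

MEM[0x1d,0x13,0x1c,0x0c,0x0d] = cc d7 21 21 cc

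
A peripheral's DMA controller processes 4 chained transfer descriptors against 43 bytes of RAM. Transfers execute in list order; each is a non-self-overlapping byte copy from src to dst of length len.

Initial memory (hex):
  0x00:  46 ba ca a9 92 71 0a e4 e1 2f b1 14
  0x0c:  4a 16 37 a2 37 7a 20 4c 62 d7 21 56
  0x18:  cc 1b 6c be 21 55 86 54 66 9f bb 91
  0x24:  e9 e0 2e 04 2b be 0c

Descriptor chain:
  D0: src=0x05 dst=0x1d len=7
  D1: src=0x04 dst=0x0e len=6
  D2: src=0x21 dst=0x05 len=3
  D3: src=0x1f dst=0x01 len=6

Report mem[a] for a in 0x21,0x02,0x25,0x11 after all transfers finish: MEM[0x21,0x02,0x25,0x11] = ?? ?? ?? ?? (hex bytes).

  after D0: wrote 7B at 0x1d = 710ae4e12fb114
  after D1: wrote 6B at 0x0e = 92710ae4e12f
  after D2: wrote 3B at 0x05 = 2fb114
  after D3: wrote 6B at 0x01 = e4e12fb114e9
query mem[0x21]=0x2f, mem[0x02]=0xe1, mem[0x25]=0xe0, mem[0x11]=0xe4

MEM[0x21,0x02,0x25,0x11] = 2f e1 e0 e4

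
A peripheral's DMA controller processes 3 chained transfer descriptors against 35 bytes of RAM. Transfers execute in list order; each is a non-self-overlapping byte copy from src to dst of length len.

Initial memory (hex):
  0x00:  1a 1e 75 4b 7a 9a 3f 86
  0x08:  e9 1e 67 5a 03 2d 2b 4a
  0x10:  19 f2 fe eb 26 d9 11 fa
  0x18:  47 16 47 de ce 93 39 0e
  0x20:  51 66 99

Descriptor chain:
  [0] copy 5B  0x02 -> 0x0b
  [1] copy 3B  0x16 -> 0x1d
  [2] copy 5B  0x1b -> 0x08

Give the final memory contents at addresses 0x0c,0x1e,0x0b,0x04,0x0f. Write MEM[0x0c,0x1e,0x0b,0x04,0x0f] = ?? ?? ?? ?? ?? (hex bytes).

MEM[0x0c,0x1e,0x0b,0x04,0x0f] = 47 fa fa 7a 3f

#0 dst[0x0b+5] := {0x75,0x4b,0x7a,0x9a,0x3f}
#1 dst[0x1d+3] := {0x11,0xfa,0x47}
#2 dst[0x08+5] := {0xde,0xce,0x11,0xfa,0x47}
query mem[0x0c]=0x47, mem[0x1e]=0xfa, mem[0x0b]=0xfa, mem[0x04]=0x7a, mem[0x0f]=0x3f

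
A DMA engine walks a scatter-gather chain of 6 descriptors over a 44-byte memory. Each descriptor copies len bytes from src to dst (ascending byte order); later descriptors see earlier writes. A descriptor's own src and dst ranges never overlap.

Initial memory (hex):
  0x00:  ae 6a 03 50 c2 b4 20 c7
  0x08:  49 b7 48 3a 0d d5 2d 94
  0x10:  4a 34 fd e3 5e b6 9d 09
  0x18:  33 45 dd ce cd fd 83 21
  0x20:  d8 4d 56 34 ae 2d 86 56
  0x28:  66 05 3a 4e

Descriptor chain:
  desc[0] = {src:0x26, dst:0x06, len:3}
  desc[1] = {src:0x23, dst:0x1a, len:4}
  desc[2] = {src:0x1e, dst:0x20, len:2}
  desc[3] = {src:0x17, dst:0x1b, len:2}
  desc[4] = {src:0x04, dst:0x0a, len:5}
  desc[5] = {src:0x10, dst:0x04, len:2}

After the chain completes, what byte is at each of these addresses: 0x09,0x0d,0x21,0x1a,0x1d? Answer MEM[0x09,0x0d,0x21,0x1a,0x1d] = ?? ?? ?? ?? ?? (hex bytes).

MEM[0x09,0x0d,0x21,0x1a,0x1d] = b7 56 21 34 86

#0 dst[0x06+3] := {0x86,0x56,0x66}
#1 dst[0x1a+4] := {0x34,0xae,0x2d,0x86}
#2 dst[0x20+2] := {0x83,0x21}
#3 dst[0x1b+2] := {0x09,0x33}
#4 dst[0x0a+5] := {0xc2,0xb4,0x86,0x56,0x66}
#5 dst[0x04+2] := {0x4a,0x34}
query mem[0x09]=0xb7, mem[0x0d]=0x56, mem[0x21]=0x21, mem[0x1a]=0x34, mem[0x1d]=0x86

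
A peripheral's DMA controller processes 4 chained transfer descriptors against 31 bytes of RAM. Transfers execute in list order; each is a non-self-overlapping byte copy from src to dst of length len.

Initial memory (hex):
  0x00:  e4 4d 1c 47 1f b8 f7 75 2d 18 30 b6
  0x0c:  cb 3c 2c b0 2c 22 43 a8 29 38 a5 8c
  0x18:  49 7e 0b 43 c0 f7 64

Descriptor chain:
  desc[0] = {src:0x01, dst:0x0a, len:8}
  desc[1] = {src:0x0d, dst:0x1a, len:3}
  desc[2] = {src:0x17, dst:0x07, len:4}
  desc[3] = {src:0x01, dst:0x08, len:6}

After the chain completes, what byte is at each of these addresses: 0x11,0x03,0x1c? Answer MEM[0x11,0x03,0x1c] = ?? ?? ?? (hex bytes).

[0] 0x01->0x0a len=8 : 4d 1c 47 1f b8 f7 75 2d
[1] 0x0d->0x1a len=3 : 1f b8 f7
[2] 0x17->0x07 len=4 : 8c 49 7e 1f
[3] 0x01->0x08 len=6 : 4d 1c 47 1f b8 f7
query mem[0x11]=0x2d, mem[0x03]=0x47, mem[0x1c]=0xf7

MEM[0x11,0x03,0x1c] = 2d 47 f7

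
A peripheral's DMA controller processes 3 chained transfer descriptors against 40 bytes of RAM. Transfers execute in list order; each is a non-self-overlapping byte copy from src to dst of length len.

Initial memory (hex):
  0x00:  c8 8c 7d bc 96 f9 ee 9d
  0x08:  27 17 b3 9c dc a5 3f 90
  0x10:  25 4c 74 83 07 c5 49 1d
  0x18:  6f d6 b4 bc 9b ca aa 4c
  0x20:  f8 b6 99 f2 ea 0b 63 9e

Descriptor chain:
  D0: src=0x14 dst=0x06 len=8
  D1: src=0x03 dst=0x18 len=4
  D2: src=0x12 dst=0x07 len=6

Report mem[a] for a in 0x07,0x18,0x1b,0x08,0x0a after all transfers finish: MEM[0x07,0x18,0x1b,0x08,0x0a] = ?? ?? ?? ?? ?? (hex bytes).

MEM[0x07,0x18,0x1b,0x08,0x0a] = 74 bc 07 83 c5

D0: mem[0x06..0x0d] <- [07 c5 49 1d 6f d6 b4 bc]
D1: mem[0x18..0x1b] <- [bc 96 f9 07]
D2: mem[0x07..0x0c] <- [74 83 07 c5 49 1d]
query mem[0x07]=0x74, mem[0x18]=0xbc, mem[0x1b]=0x07, mem[0x08]=0x83, mem[0x0a]=0xc5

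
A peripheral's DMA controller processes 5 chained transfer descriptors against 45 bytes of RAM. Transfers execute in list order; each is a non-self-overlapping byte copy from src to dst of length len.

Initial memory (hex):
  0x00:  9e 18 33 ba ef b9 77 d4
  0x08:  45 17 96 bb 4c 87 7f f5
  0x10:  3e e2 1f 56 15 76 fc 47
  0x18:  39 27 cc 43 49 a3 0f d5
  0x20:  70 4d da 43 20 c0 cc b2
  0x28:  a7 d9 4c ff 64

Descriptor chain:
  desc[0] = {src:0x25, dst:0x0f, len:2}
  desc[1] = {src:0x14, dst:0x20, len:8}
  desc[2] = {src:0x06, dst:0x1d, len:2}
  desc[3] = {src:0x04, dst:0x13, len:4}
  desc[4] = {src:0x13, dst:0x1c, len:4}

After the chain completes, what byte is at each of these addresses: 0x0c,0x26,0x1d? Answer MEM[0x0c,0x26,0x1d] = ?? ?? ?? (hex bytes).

MEM[0x0c,0x26,0x1d] = 4c cc b9

  after D0: wrote 2B at 0x0f = c0cc
  after D1: wrote 8B at 0x20 = 1576fc473927cc43
  after D2: wrote 2B at 0x1d = 77d4
  after D3: wrote 4B at 0x13 = efb977d4
  after D4: wrote 4B at 0x1c = efb977d4
query mem[0x0c]=0x4c, mem[0x26]=0xcc, mem[0x1d]=0xb9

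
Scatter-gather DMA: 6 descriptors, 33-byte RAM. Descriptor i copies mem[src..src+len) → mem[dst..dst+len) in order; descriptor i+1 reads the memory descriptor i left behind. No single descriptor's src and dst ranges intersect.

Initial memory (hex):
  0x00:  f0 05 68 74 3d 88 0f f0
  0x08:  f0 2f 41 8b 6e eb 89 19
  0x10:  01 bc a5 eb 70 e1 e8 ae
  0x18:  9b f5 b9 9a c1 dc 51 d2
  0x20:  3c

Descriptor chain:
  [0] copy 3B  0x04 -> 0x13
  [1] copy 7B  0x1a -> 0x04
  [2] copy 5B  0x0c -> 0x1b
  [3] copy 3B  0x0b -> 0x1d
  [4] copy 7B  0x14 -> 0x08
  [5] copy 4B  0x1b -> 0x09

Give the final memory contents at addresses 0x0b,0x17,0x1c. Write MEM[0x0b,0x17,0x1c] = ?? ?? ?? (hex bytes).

[0] 0x04->0x13 len=3 : 3d 88 0f
[1] 0x1a->0x04 len=7 : b9 9a c1 dc 51 d2 3c
[2] 0x0c->0x1b len=5 : 6e eb 89 19 01
[3] 0x0b->0x1d len=3 : 8b 6e eb
[4] 0x14->0x08 len=7 : 88 0f e8 ae 9b f5 b9
[5] 0x1b->0x09 len=4 : 6e eb 8b 6e
query mem[0x0b]=0x8b, mem[0x17]=0xae, mem[0x1c]=0xeb

MEM[0x0b,0x17,0x1c] = 8b ae eb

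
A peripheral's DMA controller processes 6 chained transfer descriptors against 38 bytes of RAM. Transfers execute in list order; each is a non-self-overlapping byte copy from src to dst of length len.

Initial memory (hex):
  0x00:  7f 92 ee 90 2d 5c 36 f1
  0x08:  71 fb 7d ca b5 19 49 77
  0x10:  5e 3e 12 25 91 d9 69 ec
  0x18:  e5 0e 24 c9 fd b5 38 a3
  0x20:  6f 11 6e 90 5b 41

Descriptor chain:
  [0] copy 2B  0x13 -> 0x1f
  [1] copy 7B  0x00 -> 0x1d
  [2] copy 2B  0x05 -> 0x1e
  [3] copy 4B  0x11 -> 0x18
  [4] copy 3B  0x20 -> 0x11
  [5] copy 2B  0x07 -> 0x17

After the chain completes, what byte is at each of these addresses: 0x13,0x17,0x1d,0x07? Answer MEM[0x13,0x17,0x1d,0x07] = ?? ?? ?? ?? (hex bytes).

#0 dst[0x1f+2] := {0x25,0x91}
#1 dst[0x1d+7] := {0x7f,0x92,0xee,0x90,0x2d,0x5c,0x36}
#2 dst[0x1e+2] := {0x5c,0x36}
#3 dst[0x18+4] := {0x3e,0x12,0x25,0x91}
#4 dst[0x11+3] := {0x90,0x2d,0x5c}
#5 dst[0x17+2] := {0xf1,0x71}
query mem[0x13]=0x5c, mem[0x17]=0xf1, mem[0x1d]=0x7f, mem[0x07]=0xf1

MEM[0x13,0x17,0x1d,0x07] = 5c f1 7f f1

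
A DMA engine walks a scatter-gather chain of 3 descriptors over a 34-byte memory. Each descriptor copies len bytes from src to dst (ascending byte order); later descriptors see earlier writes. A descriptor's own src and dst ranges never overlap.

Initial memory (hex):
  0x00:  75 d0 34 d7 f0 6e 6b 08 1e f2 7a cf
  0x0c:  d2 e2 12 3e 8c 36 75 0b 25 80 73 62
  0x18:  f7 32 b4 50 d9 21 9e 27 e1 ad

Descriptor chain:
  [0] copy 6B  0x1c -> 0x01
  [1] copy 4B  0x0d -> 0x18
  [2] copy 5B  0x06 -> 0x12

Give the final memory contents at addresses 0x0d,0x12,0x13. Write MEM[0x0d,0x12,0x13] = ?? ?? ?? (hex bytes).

MEM[0x0d,0x12,0x13] = e2 ad 08

D0: mem[0x01..0x06] <- [d9 21 9e 27 e1 ad]
D1: mem[0x18..0x1b] <- [e2 12 3e 8c]
D2: mem[0x12..0x16] <- [ad 08 1e f2 7a]
query mem[0x0d]=0xe2, mem[0x12]=0xad, mem[0x13]=0x08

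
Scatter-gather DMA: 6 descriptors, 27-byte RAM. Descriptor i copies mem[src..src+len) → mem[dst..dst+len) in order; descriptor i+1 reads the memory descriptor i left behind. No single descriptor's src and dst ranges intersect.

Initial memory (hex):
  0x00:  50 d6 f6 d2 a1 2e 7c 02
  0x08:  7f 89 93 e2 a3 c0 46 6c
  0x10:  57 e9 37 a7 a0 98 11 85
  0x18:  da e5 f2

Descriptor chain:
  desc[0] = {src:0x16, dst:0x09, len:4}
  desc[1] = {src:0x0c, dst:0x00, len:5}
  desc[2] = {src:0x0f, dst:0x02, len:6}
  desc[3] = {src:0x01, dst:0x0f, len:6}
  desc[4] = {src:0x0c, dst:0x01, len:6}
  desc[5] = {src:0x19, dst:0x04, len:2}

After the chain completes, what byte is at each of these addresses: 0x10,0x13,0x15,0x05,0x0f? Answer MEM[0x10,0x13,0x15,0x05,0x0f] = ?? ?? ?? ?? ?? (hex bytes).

[0] 0x16->0x09 len=4 : 11 85 da e5
[1] 0x0c->0x00 len=5 : e5 c0 46 6c 57
[2] 0x0f->0x02 len=6 : 6c 57 e9 37 a7 a0
[3] 0x01->0x0f len=6 : c0 6c 57 e9 37 a7
[4] 0x0c->0x01 len=6 : e5 c0 46 c0 6c 57
[5] 0x19->0x04 len=2 : e5 f2
query mem[0x10]=0x6c, mem[0x13]=0x37, mem[0x15]=0x98, mem[0x05]=0xf2, mem[0x0f]=0xc0

MEM[0x10,0x13,0x15,0x05,0x0f] = 6c 37 98 f2 c0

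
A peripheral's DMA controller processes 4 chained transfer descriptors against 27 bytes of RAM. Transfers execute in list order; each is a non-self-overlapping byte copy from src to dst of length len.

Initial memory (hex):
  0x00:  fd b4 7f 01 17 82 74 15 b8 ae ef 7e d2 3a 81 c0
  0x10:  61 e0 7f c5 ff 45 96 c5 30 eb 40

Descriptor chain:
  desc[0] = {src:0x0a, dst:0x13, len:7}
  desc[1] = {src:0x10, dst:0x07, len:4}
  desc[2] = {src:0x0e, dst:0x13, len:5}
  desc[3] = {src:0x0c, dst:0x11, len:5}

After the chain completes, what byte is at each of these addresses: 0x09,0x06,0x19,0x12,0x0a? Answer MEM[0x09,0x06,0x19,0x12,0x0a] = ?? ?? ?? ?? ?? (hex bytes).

MEM[0x09,0x06,0x19,0x12,0x0a] = 7f 74 61 3a ef

  after D0: wrote 7B at 0x13 = ef7ed23a81c061
  after D1: wrote 4B at 0x07 = 61e07fef
  after D2: wrote 5B at 0x13 = 81c061e07f
  after D3: wrote 5B at 0x11 = d23a81c061
query mem[0x09]=0x7f, mem[0x06]=0x74, mem[0x19]=0x61, mem[0x12]=0x3a, mem[0x0a]=0xef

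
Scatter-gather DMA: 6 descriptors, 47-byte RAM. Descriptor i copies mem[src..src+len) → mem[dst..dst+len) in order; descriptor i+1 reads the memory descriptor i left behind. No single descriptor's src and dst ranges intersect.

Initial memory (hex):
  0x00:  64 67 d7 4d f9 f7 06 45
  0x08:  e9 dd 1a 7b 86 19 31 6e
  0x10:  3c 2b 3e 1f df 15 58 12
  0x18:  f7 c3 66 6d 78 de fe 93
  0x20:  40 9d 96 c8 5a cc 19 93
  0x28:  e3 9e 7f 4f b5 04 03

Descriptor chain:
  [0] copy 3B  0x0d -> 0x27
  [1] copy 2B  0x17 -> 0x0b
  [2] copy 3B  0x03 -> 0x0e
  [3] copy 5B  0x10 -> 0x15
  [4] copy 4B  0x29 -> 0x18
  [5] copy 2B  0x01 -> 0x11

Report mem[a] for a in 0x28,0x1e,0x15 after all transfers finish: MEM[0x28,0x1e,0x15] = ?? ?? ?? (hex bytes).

MEM[0x28,0x1e,0x15] = 31 fe f7

D0: mem[0x27..0x29] <- [19 31 6e]
D1: mem[0x0b..0x0c] <- [12 f7]
D2: mem[0x0e..0x10] <- [4d f9 f7]
D3: mem[0x15..0x19] <- [f7 2b 3e 1f df]
D4: mem[0x18..0x1b] <- [6e 7f 4f b5]
D5: mem[0x11..0x12] <- [67 d7]
query mem[0x28]=0x31, mem[0x1e]=0xfe, mem[0x15]=0xf7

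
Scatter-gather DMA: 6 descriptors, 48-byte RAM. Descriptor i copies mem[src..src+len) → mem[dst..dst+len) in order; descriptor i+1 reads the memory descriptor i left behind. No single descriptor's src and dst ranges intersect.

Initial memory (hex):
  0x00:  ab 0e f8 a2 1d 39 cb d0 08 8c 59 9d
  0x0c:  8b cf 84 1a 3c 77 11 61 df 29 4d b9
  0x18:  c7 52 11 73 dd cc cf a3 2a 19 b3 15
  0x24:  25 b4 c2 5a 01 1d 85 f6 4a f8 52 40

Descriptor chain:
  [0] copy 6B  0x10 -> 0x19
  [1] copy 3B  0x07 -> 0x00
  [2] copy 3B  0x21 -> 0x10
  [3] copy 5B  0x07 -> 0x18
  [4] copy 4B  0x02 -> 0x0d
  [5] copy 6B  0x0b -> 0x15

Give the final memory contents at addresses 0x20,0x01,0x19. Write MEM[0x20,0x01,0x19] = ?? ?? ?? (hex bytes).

MEM[0x20,0x01,0x19] = 2a 08 1d

#0 dst[0x19+6] := {0x3c,0x77,0x11,0x61,0xdf,0x29}
#1 dst[0x00+3] := {0xd0,0x08,0x8c}
#2 dst[0x10+3] := {0x19,0xb3,0x15}
#3 dst[0x18+5] := {0xd0,0x08,0x8c,0x59,0x9d}
#4 dst[0x0d+4] := {0x8c,0xa2,0x1d,0x39}
#5 dst[0x15+6] := {0x9d,0x8b,0x8c,0xa2,0x1d,0x39}
query mem[0x20]=0x2a, mem[0x01]=0x08, mem[0x19]=0x1d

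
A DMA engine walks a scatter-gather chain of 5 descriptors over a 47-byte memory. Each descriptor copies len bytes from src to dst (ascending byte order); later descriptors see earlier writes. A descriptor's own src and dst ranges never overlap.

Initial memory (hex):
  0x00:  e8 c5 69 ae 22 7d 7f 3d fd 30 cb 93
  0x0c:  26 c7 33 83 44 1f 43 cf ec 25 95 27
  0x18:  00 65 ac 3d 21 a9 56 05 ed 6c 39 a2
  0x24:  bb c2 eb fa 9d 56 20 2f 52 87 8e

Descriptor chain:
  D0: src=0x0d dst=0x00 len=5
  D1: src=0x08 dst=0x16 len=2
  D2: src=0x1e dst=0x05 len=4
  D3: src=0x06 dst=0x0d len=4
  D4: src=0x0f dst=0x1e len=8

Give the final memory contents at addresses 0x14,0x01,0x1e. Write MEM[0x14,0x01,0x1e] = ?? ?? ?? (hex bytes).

MEM[0x14,0x01,0x1e] = ec 33 6c

D0: mem[0x00..0x04] <- [c7 33 83 44 1f]
D1: mem[0x16..0x17] <- [fd 30]
D2: mem[0x05..0x08] <- [56 05 ed 6c]
D3: mem[0x0d..0x10] <- [05 ed 6c 30]
D4: mem[0x1e..0x25] <- [6c 30 1f 43 cf ec 25 fd]
query mem[0x14]=0xec, mem[0x01]=0x33, mem[0x1e]=0x6c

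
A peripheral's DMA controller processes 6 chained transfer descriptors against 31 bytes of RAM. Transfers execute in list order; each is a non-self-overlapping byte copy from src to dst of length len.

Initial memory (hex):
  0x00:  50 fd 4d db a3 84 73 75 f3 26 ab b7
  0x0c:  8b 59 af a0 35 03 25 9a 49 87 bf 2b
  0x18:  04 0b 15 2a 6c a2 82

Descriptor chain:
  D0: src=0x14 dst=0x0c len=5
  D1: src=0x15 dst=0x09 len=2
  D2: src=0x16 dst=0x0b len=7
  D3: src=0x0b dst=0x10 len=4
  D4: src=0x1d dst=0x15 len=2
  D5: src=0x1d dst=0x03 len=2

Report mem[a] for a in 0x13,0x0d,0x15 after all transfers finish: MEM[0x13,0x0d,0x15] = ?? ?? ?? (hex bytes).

MEM[0x13,0x0d,0x15] = 0b 04 a2

#0 dst[0x0c+5] := {0x49,0x87,0xbf,0x2b,0x04}
#1 dst[0x09+2] := {0x87,0xbf}
#2 dst[0x0b+7] := {0xbf,0x2b,0x04,0x0b,0x15,0x2a,0x6c}
#3 dst[0x10+4] := {0xbf,0x2b,0x04,0x0b}
#4 dst[0x15+2] := {0xa2,0x82}
#5 dst[0x03+2] := {0xa2,0x82}
query mem[0x13]=0x0b, mem[0x0d]=0x04, mem[0x15]=0xa2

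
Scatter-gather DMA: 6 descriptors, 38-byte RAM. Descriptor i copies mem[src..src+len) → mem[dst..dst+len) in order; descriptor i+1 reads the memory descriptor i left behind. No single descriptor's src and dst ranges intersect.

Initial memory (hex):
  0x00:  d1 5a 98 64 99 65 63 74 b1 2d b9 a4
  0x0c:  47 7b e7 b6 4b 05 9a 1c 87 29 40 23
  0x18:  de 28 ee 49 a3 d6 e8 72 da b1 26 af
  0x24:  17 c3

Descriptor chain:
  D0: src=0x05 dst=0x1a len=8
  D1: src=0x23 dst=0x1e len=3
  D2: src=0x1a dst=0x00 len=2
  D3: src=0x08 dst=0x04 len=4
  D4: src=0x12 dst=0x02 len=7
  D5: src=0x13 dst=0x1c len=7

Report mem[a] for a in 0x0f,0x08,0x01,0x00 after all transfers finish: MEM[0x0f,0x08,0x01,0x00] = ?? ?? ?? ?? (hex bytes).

D0: mem[0x1a..0x21] <- [65 63 74 b1 2d b9 a4 47]
D1: mem[0x1e..0x20] <- [af 17 c3]
D2: mem[0x00..0x01] <- [65 63]
D3: mem[0x04..0x07] <- [b1 2d b9 a4]
D4: mem[0x02..0x08] <- [9a 1c 87 29 40 23 de]
D5: mem[0x1c..0x22] <- [1c 87 29 40 23 de 28]
query mem[0x0f]=0xb6, mem[0x08]=0xde, mem[0x01]=0x63, mem[0x00]=0x65

MEM[0x0f,0x08,0x01,0x00] = b6 de 63 65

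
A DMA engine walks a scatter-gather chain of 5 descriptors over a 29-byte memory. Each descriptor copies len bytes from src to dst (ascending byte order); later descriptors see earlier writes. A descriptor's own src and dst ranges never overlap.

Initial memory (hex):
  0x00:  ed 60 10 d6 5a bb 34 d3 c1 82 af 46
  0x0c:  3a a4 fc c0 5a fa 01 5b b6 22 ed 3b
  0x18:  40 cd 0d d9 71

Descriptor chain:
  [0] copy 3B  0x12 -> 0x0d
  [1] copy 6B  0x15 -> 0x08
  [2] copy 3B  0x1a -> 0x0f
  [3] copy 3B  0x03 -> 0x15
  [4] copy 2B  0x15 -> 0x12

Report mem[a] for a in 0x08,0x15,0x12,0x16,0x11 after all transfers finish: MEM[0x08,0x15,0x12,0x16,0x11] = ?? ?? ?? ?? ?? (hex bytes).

MEM[0x08,0x15,0x12,0x16,0x11] = 22 d6 d6 5a 71

  after D0: wrote 3B at 0x0d = 015bb6
  after D1: wrote 6B at 0x08 = 22ed3b40cd0d
  after D2: wrote 3B at 0x0f = 0dd971
  after D3: wrote 3B at 0x15 = d65abb
  after D4: wrote 2B at 0x12 = d65a
query mem[0x08]=0x22, mem[0x15]=0xd6, mem[0x12]=0xd6, mem[0x16]=0x5a, mem[0x11]=0x71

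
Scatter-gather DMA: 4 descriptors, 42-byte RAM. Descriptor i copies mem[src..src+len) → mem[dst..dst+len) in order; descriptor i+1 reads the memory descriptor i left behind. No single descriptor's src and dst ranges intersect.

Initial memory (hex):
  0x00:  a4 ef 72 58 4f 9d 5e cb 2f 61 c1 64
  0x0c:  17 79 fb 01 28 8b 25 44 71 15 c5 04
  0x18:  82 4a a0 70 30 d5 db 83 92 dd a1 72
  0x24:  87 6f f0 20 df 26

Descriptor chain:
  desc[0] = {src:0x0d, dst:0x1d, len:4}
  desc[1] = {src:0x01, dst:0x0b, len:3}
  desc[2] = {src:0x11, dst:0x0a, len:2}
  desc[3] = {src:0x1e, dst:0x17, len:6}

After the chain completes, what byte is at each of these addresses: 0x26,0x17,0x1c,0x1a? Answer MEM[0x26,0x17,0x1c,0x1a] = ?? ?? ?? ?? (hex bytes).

D0: mem[0x1d..0x20] <- [79 fb 01 28]
D1: mem[0x0b..0x0d] <- [ef 72 58]
D2: mem[0x0a..0x0b] <- [8b 25]
D3: mem[0x17..0x1c] <- [fb 01 28 dd a1 72]
query mem[0x26]=0xf0, mem[0x17]=0xfb, mem[0x1c]=0x72, mem[0x1a]=0xdd

MEM[0x26,0x17,0x1c,0x1a] = f0 fb 72 dd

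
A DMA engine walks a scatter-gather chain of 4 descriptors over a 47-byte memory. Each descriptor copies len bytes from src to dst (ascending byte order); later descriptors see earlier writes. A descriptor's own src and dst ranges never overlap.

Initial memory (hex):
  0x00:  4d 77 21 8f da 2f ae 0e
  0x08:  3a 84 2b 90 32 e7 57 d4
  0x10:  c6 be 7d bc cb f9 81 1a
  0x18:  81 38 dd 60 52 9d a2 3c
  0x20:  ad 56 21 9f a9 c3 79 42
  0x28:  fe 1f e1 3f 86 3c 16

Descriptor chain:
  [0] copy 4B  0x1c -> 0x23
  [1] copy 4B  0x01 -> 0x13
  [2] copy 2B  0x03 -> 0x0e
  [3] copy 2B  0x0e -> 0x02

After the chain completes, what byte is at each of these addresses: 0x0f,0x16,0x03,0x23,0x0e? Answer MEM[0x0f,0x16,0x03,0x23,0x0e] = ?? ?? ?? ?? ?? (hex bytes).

MEM[0x0f,0x16,0x03,0x23,0x0e] = da da da 52 8f

D0: mem[0x23..0x26] <- [52 9d a2 3c]
D1: mem[0x13..0x16] <- [77 21 8f da]
D2: mem[0x0e..0x0f] <- [8f da]
D3: mem[0x02..0x03] <- [8f da]
query mem[0x0f]=0xda, mem[0x16]=0xda, mem[0x03]=0xda, mem[0x23]=0x52, mem[0x0e]=0x8f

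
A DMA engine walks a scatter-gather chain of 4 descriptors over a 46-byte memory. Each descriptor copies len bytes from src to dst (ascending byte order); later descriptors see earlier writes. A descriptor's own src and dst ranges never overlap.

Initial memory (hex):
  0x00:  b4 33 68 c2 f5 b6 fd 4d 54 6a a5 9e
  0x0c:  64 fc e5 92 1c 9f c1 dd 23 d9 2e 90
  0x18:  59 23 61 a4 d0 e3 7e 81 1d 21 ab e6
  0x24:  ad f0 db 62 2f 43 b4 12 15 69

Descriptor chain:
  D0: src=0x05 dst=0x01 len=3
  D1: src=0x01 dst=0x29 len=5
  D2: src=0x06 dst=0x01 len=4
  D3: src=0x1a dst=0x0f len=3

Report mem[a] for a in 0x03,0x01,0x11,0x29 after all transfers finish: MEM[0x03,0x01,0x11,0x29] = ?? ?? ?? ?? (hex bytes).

MEM[0x03,0x01,0x11,0x29] = 54 fd d0 b6

[0] 0x05->0x01 len=3 : b6 fd 4d
[1] 0x01->0x29 len=5 : b6 fd 4d f5 b6
[2] 0x06->0x01 len=4 : fd 4d 54 6a
[3] 0x1a->0x0f len=3 : 61 a4 d0
query mem[0x03]=0x54, mem[0x01]=0xfd, mem[0x11]=0xd0, mem[0x29]=0xb6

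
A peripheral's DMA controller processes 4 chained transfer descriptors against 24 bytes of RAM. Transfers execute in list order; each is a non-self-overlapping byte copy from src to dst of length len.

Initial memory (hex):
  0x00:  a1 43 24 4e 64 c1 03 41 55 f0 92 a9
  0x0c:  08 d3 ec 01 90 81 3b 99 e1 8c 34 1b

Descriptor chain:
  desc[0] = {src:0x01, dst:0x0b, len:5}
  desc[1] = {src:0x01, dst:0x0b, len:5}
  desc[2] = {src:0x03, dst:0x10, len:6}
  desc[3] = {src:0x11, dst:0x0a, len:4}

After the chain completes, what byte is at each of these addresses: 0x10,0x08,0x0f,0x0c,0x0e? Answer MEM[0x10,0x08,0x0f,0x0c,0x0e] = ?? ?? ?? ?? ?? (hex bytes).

[0] 0x01->0x0b len=5 : 43 24 4e 64 c1
[1] 0x01->0x0b len=5 : 43 24 4e 64 c1
[2] 0x03->0x10 len=6 : 4e 64 c1 03 41 55
[3] 0x11->0x0a len=4 : 64 c1 03 41
query mem[0x10]=0x4e, mem[0x08]=0x55, mem[0x0f]=0xc1, mem[0x0c]=0x03, mem[0x0e]=0x64

MEM[0x10,0x08,0x0f,0x0c,0x0e] = 4e 55 c1 03 64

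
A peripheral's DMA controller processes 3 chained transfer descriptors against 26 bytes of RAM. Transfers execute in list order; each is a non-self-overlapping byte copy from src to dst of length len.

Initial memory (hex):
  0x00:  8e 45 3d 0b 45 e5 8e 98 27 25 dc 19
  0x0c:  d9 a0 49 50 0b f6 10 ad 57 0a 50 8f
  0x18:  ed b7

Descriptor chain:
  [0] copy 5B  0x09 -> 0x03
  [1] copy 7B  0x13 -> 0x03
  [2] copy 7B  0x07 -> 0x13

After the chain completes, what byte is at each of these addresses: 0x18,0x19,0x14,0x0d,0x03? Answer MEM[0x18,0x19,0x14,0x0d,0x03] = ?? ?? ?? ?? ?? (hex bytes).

MEM[0x18,0x19,0x14,0x0d,0x03] = d9 a0 ed a0 ad

D0: mem[0x03..0x07] <- [25 dc 19 d9 a0]
D1: mem[0x03..0x09] <- [ad 57 0a 50 8f ed b7]
D2: mem[0x13..0x19] <- [8f ed b7 dc 19 d9 a0]
query mem[0x18]=0xd9, mem[0x19]=0xa0, mem[0x14]=0xed, mem[0x0d]=0xa0, mem[0x03]=0xad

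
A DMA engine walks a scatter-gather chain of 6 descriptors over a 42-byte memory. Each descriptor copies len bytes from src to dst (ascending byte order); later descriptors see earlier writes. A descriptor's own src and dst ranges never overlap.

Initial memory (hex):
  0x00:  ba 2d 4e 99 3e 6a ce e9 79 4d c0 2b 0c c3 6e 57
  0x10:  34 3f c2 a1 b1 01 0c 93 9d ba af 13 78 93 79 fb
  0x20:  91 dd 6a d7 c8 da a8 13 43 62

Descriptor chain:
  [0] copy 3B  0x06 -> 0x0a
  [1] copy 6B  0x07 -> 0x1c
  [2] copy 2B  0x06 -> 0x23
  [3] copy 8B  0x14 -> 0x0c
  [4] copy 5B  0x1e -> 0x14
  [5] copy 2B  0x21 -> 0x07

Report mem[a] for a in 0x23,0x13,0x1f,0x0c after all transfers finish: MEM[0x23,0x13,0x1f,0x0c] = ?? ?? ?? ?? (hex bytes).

MEM[0x23,0x13,0x1f,0x0c] = ce 13 ce b1

  after D0: wrote 3B at 0x0a = cee979
  after D1: wrote 6B at 0x1c = e9794dcee979
  after D2: wrote 2B at 0x23 = cee9
  after D3: wrote 8B at 0x0c = b1010c939dbaaf13
  after D4: wrote 5B at 0x14 = 4dcee9796a
  after D5: wrote 2B at 0x07 = 796a
query mem[0x23]=0xce, mem[0x13]=0x13, mem[0x1f]=0xce, mem[0x0c]=0xb1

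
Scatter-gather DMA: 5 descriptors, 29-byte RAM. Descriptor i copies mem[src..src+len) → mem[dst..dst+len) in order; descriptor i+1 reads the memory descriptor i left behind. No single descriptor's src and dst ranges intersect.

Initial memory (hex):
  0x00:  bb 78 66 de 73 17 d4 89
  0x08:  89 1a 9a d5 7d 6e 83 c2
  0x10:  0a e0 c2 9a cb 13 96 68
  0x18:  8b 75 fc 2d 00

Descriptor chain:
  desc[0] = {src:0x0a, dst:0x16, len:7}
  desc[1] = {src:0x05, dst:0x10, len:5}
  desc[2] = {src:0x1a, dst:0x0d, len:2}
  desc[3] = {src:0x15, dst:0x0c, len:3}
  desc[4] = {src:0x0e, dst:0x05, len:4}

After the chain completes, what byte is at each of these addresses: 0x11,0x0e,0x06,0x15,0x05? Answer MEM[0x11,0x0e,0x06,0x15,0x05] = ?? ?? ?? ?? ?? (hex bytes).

[0] 0x0a->0x16 len=7 : 9a d5 7d 6e 83 c2 0a
[1] 0x05->0x10 len=5 : 17 d4 89 89 1a
[2] 0x1a->0x0d len=2 : 83 c2
[3] 0x15->0x0c len=3 : 13 9a d5
[4] 0x0e->0x05 len=4 : d5 c2 17 d4
query mem[0x11]=0xd4, mem[0x0e]=0xd5, mem[0x06]=0xc2, mem[0x15]=0x13, mem[0x05]=0xd5

MEM[0x11,0x0e,0x06,0x15,0x05] = d4 d5 c2 13 d5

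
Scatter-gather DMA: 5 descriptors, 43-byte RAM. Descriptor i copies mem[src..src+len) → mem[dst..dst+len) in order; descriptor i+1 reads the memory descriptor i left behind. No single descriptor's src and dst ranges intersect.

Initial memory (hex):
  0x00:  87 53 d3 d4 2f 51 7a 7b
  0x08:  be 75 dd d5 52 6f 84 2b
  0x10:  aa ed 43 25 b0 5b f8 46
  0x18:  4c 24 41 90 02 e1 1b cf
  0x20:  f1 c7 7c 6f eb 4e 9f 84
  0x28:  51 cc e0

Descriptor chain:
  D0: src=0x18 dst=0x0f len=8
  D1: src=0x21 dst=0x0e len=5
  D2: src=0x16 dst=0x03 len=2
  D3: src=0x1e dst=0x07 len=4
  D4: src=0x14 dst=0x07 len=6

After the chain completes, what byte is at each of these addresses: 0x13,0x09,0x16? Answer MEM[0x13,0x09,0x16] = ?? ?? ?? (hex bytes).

  after D0: wrote 8B at 0x0f = 4c24419002e11bcf
  after D1: wrote 5B at 0x0e = c77c6feb4e
  after D2: wrote 2B at 0x03 = cf46
  after D3: wrote 4B at 0x07 = 1bcff1c7
  after D4: wrote 6B at 0x07 = e11bcf464c24
query mem[0x13]=0x02, mem[0x09]=0xcf, mem[0x16]=0xcf

MEM[0x13,0x09,0x16] = 02 cf cf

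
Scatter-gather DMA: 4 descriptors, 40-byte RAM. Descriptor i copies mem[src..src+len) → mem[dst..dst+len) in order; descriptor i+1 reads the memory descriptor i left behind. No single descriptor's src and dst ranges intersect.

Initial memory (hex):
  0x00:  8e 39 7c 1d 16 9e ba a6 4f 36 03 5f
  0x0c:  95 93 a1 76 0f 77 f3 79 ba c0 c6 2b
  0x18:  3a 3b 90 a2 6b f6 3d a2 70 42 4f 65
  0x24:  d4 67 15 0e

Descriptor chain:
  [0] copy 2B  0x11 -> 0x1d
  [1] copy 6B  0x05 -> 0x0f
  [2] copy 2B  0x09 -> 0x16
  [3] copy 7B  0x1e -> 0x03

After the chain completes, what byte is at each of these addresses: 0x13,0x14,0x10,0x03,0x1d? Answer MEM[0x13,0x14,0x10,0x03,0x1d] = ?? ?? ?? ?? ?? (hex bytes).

[0] 0x11->0x1d len=2 : 77 f3
[1] 0x05->0x0f len=6 : 9e ba a6 4f 36 03
[2] 0x09->0x16 len=2 : 36 03
[3] 0x1e->0x03 len=7 : f3 a2 70 42 4f 65 d4
query mem[0x13]=0x36, mem[0x14]=0x03, mem[0x10]=0xba, mem[0x03]=0xf3, mem[0x1d]=0x77

MEM[0x13,0x14,0x10,0x03,0x1d] = 36 03 ba f3 77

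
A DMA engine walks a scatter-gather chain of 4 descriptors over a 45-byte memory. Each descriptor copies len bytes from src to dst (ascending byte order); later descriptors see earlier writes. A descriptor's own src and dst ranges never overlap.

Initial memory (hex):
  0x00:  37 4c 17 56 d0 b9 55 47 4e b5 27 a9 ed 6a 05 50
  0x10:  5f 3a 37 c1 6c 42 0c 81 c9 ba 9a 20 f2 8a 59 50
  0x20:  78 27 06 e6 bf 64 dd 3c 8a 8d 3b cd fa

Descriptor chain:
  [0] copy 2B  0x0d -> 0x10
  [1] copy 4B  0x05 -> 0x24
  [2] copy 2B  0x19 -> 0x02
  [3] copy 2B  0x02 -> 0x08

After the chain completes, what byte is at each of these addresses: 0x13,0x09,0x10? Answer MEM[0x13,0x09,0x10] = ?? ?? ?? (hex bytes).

MEM[0x13,0x09,0x10] = c1 9a 6a

D0: mem[0x10..0x11] <- [6a 05]
D1: mem[0x24..0x27] <- [b9 55 47 4e]
D2: mem[0x02..0x03] <- [ba 9a]
D3: mem[0x08..0x09] <- [ba 9a]
query mem[0x13]=0xc1, mem[0x09]=0x9a, mem[0x10]=0x6a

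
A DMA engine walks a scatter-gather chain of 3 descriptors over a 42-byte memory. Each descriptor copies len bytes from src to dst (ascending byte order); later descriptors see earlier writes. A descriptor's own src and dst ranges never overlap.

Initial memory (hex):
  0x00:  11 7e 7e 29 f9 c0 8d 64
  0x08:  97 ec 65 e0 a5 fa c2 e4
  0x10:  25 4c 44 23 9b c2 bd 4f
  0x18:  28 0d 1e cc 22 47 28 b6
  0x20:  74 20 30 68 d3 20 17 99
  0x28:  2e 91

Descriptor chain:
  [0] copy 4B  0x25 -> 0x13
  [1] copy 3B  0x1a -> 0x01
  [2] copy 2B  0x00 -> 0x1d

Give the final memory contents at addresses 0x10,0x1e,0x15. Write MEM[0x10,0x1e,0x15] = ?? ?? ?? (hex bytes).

#0 dst[0x13+4] := {0x20,0x17,0x99,0x2e}
#1 dst[0x01+3] := {0x1e,0xcc,0x22}
#2 dst[0x1d+2] := {0x11,0x1e}
query mem[0x10]=0x25, mem[0x1e]=0x1e, mem[0x15]=0x99

MEM[0x10,0x1e,0x15] = 25 1e 99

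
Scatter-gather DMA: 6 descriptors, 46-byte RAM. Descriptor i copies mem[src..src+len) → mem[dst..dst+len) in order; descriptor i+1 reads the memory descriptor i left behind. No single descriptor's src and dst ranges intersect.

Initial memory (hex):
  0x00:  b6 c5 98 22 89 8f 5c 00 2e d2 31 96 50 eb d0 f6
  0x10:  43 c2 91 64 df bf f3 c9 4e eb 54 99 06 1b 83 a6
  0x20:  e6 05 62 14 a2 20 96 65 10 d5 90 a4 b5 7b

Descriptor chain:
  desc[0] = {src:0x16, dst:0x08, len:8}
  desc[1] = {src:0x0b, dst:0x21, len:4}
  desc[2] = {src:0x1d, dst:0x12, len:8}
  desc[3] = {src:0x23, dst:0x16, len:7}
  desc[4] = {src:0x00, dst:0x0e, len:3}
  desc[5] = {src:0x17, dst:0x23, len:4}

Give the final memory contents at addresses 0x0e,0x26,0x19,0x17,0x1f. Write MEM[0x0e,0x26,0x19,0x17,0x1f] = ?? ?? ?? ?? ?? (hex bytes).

#0 dst[0x08+8] := {0xf3,0xc9,0x4e,0xeb,0x54,0x99,0x06,0x1b}
#1 dst[0x21+4] := {0xeb,0x54,0x99,0x06}
#2 dst[0x12+8] := {0x1b,0x83,0xa6,0xe6,0xeb,0x54,0x99,0x06}
#3 dst[0x16+7] := {0x99,0x06,0x20,0x96,0x65,0x10,0xd5}
#4 dst[0x0e+3] := {0xb6,0xc5,0x98}
#5 dst[0x23+4] := {0x06,0x20,0x96,0x65}
query mem[0x0e]=0xb6, mem[0x26]=0x65, mem[0x19]=0x96, mem[0x17]=0x06, mem[0x1f]=0xa6

MEM[0x0e,0x26,0x19,0x17,0x1f] = b6 65 96 06 a6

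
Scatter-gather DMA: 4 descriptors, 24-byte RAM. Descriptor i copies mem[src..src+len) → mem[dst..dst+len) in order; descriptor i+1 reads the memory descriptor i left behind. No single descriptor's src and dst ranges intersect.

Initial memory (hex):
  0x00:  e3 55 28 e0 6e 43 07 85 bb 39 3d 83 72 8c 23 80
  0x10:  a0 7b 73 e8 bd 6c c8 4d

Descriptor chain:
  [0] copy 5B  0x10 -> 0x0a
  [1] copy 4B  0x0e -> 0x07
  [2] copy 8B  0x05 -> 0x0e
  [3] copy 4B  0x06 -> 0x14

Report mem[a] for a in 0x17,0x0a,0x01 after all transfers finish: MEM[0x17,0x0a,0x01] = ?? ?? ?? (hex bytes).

MEM[0x17,0x0a,0x01] = a0 7b 55

  after D0: wrote 5B at 0x0a = a07b73e8bd
  after D1: wrote 4B at 0x07 = bd80a07b
  after D2: wrote 8B at 0x0e = 4307bd80a07b7b73
  after D3: wrote 4B at 0x14 = 07bd80a0
query mem[0x17]=0xa0, mem[0x0a]=0x7b, mem[0x01]=0x55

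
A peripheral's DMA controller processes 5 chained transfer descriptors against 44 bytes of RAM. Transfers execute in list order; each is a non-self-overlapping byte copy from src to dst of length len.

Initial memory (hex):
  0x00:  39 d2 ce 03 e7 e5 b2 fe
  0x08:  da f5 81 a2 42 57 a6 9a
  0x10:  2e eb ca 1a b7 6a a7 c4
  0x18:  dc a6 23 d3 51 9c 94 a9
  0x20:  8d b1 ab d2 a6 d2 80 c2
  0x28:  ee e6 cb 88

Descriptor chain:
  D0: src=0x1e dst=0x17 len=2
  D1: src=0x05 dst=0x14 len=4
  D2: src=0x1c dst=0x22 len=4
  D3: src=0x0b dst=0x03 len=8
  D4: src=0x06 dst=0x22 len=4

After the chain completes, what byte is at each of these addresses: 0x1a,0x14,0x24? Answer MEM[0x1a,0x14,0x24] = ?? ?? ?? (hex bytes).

MEM[0x1a,0x14,0x24] = 23 e5 2e

D0: mem[0x17..0x18] <- [94 a9]
D1: mem[0x14..0x17] <- [e5 b2 fe da]
D2: mem[0x22..0x25] <- [51 9c 94 a9]
D3: mem[0x03..0x0a] <- [a2 42 57 a6 9a 2e eb ca]
D4: mem[0x22..0x25] <- [a6 9a 2e eb]
query mem[0x1a]=0x23, mem[0x14]=0xe5, mem[0x24]=0x2e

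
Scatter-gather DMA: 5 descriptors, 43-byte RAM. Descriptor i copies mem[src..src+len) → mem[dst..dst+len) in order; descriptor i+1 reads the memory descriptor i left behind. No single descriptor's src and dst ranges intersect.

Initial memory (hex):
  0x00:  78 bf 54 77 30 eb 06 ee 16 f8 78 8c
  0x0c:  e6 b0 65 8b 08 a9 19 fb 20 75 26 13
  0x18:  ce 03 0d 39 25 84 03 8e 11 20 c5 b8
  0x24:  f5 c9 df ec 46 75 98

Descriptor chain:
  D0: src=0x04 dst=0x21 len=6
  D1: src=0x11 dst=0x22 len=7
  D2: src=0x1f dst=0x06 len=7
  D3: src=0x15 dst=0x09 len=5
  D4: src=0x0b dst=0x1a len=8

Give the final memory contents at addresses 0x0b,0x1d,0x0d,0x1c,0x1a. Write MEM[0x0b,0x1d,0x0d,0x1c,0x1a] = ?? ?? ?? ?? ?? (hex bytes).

MEM[0x0b,0x1d,0x0d,0x1c,0x1a] = 13 65 03 03 13

#0 dst[0x21+6] := {0x30,0xeb,0x06,0xee,0x16,0xf8}
#1 dst[0x22+7] := {0xa9,0x19,0xfb,0x20,0x75,0x26,0x13}
#2 dst[0x06+7] := {0x8e,0x11,0x30,0xa9,0x19,0xfb,0x20}
#3 dst[0x09+5] := {0x75,0x26,0x13,0xce,0x03}
#4 dst[0x1a+8] := {0x13,0xce,0x03,0x65,0x8b,0x08,0xa9,0x19}
query mem[0x0b]=0x13, mem[0x1d]=0x65, mem[0x0d]=0x03, mem[0x1c]=0x03, mem[0x1a]=0x13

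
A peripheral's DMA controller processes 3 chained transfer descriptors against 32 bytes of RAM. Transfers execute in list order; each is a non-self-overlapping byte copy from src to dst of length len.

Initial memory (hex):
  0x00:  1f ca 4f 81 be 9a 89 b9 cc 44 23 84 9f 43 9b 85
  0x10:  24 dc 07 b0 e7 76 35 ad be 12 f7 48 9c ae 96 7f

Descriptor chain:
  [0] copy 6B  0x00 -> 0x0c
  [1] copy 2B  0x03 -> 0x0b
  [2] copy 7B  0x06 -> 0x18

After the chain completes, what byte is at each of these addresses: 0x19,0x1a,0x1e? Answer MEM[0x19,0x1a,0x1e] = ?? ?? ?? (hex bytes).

MEM[0x19,0x1a,0x1e] = b9 cc be

  after D0: wrote 6B at 0x0c = 1fca4f81be9a
  after D1: wrote 2B at 0x0b = 81be
  after D2: wrote 7B at 0x18 = 89b9cc442381be
query mem[0x19]=0xb9, mem[0x1a]=0xcc, mem[0x1e]=0xbe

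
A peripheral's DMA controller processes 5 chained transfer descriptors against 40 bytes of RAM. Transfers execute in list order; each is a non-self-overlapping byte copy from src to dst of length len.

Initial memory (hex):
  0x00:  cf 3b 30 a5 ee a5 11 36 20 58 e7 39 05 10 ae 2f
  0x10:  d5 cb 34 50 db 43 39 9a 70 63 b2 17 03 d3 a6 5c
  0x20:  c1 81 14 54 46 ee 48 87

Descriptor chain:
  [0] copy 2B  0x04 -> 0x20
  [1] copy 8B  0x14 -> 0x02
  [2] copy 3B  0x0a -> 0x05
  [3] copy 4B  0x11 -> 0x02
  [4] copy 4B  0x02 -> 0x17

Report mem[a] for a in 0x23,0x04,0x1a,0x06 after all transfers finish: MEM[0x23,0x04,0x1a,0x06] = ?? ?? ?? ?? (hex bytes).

MEM[0x23,0x04,0x1a,0x06] = 54 50 db 39

  after D0: wrote 2B at 0x20 = eea5
  after D1: wrote 8B at 0x02 = db43399a7063b217
  after D2: wrote 3B at 0x05 = e73905
  after D3: wrote 4B at 0x02 = cb3450db
  after D4: wrote 4B at 0x17 = cb3450db
query mem[0x23]=0x54, mem[0x04]=0x50, mem[0x1a]=0xdb, mem[0x06]=0x39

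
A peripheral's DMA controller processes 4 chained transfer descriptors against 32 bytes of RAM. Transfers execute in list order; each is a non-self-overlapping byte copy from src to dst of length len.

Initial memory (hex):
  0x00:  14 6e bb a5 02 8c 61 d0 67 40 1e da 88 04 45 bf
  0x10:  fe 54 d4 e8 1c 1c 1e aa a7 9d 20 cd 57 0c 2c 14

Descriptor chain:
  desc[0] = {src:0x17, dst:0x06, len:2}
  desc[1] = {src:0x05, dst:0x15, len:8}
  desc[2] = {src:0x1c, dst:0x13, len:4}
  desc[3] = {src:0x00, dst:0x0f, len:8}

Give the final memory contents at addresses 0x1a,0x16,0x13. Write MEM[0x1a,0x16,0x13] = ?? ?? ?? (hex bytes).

MEM[0x1a,0x16,0x13] = 1e a7 02

D0: mem[0x06..0x07] <- [aa a7]
D1: mem[0x15..0x1c] <- [8c aa a7 67 40 1e da 88]
D2: mem[0x13..0x16] <- [88 0c 2c 14]
D3: mem[0x0f..0x16] <- [14 6e bb a5 02 8c aa a7]
query mem[0x1a]=0x1e, mem[0x16]=0xa7, mem[0x13]=0x02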